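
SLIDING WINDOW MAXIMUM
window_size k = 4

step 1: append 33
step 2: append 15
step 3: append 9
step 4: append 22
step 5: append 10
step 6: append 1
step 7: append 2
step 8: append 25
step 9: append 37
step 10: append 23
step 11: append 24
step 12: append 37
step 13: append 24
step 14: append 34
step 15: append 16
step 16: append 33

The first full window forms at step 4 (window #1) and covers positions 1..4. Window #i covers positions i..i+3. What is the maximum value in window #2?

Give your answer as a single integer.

Answer: 22

Derivation:
step 1: append 33 -> window=[33] (not full yet)
step 2: append 15 -> window=[33, 15] (not full yet)
step 3: append 9 -> window=[33, 15, 9] (not full yet)
step 4: append 22 -> window=[33, 15, 9, 22] -> max=33
step 5: append 10 -> window=[15, 9, 22, 10] -> max=22
Window #2 max = 22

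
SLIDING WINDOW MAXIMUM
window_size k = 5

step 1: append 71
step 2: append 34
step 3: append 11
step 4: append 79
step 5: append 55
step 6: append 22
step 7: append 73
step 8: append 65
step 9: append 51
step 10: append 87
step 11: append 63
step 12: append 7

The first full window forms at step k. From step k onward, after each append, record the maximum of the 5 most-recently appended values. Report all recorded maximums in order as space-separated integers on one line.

Answer: 79 79 79 79 73 87 87 87

Derivation:
step 1: append 71 -> window=[71] (not full yet)
step 2: append 34 -> window=[71, 34] (not full yet)
step 3: append 11 -> window=[71, 34, 11] (not full yet)
step 4: append 79 -> window=[71, 34, 11, 79] (not full yet)
step 5: append 55 -> window=[71, 34, 11, 79, 55] -> max=79
step 6: append 22 -> window=[34, 11, 79, 55, 22] -> max=79
step 7: append 73 -> window=[11, 79, 55, 22, 73] -> max=79
step 8: append 65 -> window=[79, 55, 22, 73, 65] -> max=79
step 9: append 51 -> window=[55, 22, 73, 65, 51] -> max=73
step 10: append 87 -> window=[22, 73, 65, 51, 87] -> max=87
step 11: append 63 -> window=[73, 65, 51, 87, 63] -> max=87
step 12: append 7 -> window=[65, 51, 87, 63, 7] -> max=87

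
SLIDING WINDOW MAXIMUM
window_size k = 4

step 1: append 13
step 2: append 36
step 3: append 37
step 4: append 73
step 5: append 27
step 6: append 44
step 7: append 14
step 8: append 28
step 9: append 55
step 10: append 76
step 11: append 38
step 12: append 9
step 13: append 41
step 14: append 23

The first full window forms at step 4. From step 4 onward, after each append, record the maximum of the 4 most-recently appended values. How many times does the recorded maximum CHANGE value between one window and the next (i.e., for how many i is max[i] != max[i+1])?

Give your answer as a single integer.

step 1: append 13 -> window=[13] (not full yet)
step 2: append 36 -> window=[13, 36] (not full yet)
step 3: append 37 -> window=[13, 36, 37] (not full yet)
step 4: append 73 -> window=[13, 36, 37, 73] -> max=73
step 5: append 27 -> window=[36, 37, 73, 27] -> max=73
step 6: append 44 -> window=[37, 73, 27, 44] -> max=73
step 7: append 14 -> window=[73, 27, 44, 14] -> max=73
step 8: append 28 -> window=[27, 44, 14, 28] -> max=44
step 9: append 55 -> window=[44, 14, 28, 55] -> max=55
step 10: append 76 -> window=[14, 28, 55, 76] -> max=76
step 11: append 38 -> window=[28, 55, 76, 38] -> max=76
step 12: append 9 -> window=[55, 76, 38, 9] -> max=76
step 13: append 41 -> window=[76, 38, 9, 41] -> max=76
step 14: append 23 -> window=[38, 9, 41, 23] -> max=41
Recorded maximums: 73 73 73 73 44 55 76 76 76 76 41
Changes between consecutive maximums: 4

Answer: 4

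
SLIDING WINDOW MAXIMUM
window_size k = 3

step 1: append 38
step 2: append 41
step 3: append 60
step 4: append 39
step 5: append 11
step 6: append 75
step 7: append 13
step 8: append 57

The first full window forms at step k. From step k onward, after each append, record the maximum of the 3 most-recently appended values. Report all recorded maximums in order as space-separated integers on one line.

step 1: append 38 -> window=[38] (not full yet)
step 2: append 41 -> window=[38, 41] (not full yet)
step 3: append 60 -> window=[38, 41, 60] -> max=60
step 4: append 39 -> window=[41, 60, 39] -> max=60
step 5: append 11 -> window=[60, 39, 11] -> max=60
step 6: append 75 -> window=[39, 11, 75] -> max=75
step 7: append 13 -> window=[11, 75, 13] -> max=75
step 8: append 57 -> window=[75, 13, 57] -> max=75

Answer: 60 60 60 75 75 75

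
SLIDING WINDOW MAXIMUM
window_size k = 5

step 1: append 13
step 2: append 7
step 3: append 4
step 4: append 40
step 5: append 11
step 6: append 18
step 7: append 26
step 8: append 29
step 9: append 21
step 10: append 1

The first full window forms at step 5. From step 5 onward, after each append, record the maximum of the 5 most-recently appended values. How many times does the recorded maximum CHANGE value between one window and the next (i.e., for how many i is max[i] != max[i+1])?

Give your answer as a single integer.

step 1: append 13 -> window=[13] (not full yet)
step 2: append 7 -> window=[13, 7] (not full yet)
step 3: append 4 -> window=[13, 7, 4] (not full yet)
step 4: append 40 -> window=[13, 7, 4, 40] (not full yet)
step 5: append 11 -> window=[13, 7, 4, 40, 11] -> max=40
step 6: append 18 -> window=[7, 4, 40, 11, 18] -> max=40
step 7: append 26 -> window=[4, 40, 11, 18, 26] -> max=40
step 8: append 29 -> window=[40, 11, 18, 26, 29] -> max=40
step 9: append 21 -> window=[11, 18, 26, 29, 21] -> max=29
step 10: append 1 -> window=[18, 26, 29, 21, 1] -> max=29
Recorded maximums: 40 40 40 40 29 29
Changes between consecutive maximums: 1

Answer: 1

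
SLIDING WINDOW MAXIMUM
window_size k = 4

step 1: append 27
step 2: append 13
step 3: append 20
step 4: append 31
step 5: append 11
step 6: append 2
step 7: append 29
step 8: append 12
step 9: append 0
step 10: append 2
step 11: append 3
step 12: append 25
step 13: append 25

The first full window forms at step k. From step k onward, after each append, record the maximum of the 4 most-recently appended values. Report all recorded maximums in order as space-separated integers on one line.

step 1: append 27 -> window=[27] (not full yet)
step 2: append 13 -> window=[27, 13] (not full yet)
step 3: append 20 -> window=[27, 13, 20] (not full yet)
step 4: append 31 -> window=[27, 13, 20, 31] -> max=31
step 5: append 11 -> window=[13, 20, 31, 11] -> max=31
step 6: append 2 -> window=[20, 31, 11, 2] -> max=31
step 7: append 29 -> window=[31, 11, 2, 29] -> max=31
step 8: append 12 -> window=[11, 2, 29, 12] -> max=29
step 9: append 0 -> window=[2, 29, 12, 0] -> max=29
step 10: append 2 -> window=[29, 12, 0, 2] -> max=29
step 11: append 3 -> window=[12, 0, 2, 3] -> max=12
step 12: append 25 -> window=[0, 2, 3, 25] -> max=25
step 13: append 25 -> window=[2, 3, 25, 25] -> max=25

Answer: 31 31 31 31 29 29 29 12 25 25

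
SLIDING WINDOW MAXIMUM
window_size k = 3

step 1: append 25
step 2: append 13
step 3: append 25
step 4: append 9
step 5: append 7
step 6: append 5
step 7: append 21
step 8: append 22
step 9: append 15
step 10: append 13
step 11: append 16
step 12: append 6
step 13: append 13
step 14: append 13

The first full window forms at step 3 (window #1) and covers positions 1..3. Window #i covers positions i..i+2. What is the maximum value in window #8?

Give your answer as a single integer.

Answer: 22

Derivation:
step 1: append 25 -> window=[25] (not full yet)
step 2: append 13 -> window=[25, 13] (not full yet)
step 3: append 25 -> window=[25, 13, 25] -> max=25
step 4: append 9 -> window=[13, 25, 9] -> max=25
step 5: append 7 -> window=[25, 9, 7] -> max=25
step 6: append 5 -> window=[9, 7, 5] -> max=9
step 7: append 21 -> window=[7, 5, 21] -> max=21
step 8: append 22 -> window=[5, 21, 22] -> max=22
step 9: append 15 -> window=[21, 22, 15] -> max=22
step 10: append 13 -> window=[22, 15, 13] -> max=22
Window #8 max = 22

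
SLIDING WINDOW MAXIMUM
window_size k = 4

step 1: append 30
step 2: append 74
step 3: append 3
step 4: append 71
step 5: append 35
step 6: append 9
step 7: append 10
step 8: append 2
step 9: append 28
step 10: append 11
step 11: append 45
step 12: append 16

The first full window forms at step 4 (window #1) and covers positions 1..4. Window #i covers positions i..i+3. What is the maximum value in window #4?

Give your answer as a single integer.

step 1: append 30 -> window=[30] (not full yet)
step 2: append 74 -> window=[30, 74] (not full yet)
step 3: append 3 -> window=[30, 74, 3] (not full yet)
step 4: append 71 -> window=[30, 74, 3, 71] -> max=74
step 5: append 35 -> window=[74, 3, 71, 35] -> max=74
step 6: append 9 -> window=[3, 71, 35, 9] -> max=71
step 7: append 10 -> window=[71, 35, 9, 10] -> max=71
Window #4 max = 71

Answer: 71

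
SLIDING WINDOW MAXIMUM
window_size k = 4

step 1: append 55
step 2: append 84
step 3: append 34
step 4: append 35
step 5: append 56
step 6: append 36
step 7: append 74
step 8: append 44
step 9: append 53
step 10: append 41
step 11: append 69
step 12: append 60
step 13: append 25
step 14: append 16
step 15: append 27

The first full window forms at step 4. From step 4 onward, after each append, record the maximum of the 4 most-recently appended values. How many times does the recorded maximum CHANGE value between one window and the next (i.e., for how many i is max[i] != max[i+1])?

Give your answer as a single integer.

step 1: append 55 -> window=[55] (not full yet)
step 2: append 84 -> window=[55, 84] (not full yet)
step 3: append 34 -> window=[55, 84, 34] (not full yet)
step 4: append 35 -> window=[55, 84, 34, 35] -> max=84
step 5: append 56 -> window=[84, 34, 35, 56] -> max=84
step 6: append 36 -> window=[34, 35, 56, 36] -> max=56
step 7: append 74 -> window=[35, 56, 36, 74] -> max=74
step 8: append 44 -> window=[56, 36, 74, 44] -> max=74
step 9: append 53 -> window=[36, 74, 44, 53] -> max=74
step 10: append 41 -> window=[74, 44, 53, 41] -> max=74
step 11: append 69 -> window=[44, 53, 41, 69] -> max=69
step 12: append 60 -> window=[53, 41, 69, 60] -> max=69
step 13: append 25 -> window=[41, 69, 60, 25] -> max=69
step 14: append 16 -> window=[69, 60, 25, 16] -> max=69
step 15: append 27 -> window=[60, 25, 16, 27] -> max=60
Recorded maximums: 84 84 56 74 74 74 74 69 69 69 69 60
Changes between consecutive maximums: 4

Answer: 4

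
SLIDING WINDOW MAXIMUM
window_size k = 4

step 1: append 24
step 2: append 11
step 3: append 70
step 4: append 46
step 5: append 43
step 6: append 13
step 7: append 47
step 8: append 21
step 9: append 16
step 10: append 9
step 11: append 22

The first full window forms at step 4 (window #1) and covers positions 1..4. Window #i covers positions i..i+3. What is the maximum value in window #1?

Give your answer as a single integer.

step 1: append 24 -> window=[24] (not full yet)
step 2: append 11 -> window=[24, 11] (not full yet)
step 3: append 70 -> window=[24, 11, 70] (not full yet)
step 4: append 46 -> window=[24, 11, 70, 46] -> max=70
Window #1 max = 70

Answer: 70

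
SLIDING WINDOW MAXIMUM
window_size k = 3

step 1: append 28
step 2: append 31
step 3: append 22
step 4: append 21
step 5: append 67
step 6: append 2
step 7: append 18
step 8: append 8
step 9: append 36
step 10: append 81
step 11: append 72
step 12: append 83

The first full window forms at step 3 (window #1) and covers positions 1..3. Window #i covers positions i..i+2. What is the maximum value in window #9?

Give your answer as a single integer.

Answer: 81

Derivation:
step 1: append 28 -> window=[28] (not full yet)
step 2: append 31 -> window=[28, 31] (not full yet)
step 3: append 22 -> window=[28, 31, 22] -> max=31
step 4: append 21 -> window=[31, 22, 21] -> max=31
step 5: append 67 -> window=[22, 21, 67] -> max=67
step 6: append 2 -> window=[21, 67, 2] -> max=67
step 7: append 18 -> window=[67, 2, 18] -> max=67
step 8: append 8 -> window=[2, 18, 8] -> max=18
step 9: append 36 -> window=[18, 8, 36] -> max=36
step 10: append 81 -> window=[8, 36, 81] -> max=81
step 11: append 72 -> window=[36, 81, 72] -> max=81
Window #9 max = 81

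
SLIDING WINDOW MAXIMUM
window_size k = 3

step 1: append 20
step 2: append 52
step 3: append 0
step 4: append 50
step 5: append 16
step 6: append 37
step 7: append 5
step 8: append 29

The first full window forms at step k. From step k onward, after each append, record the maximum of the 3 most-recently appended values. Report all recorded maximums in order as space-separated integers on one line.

step 1: append 20 -> window=[20] (not full yet)
step 2: append 52 -> window=[20, 52] (not full yet)
step 3: append 0 -> window=[20, 52, 0] -> max=52
step 4: append 50 -> window=[52, 0, 50] -> max=52
step 5: append 16 -> window=[0, 50, 16] -> max=50
step 6: append 37 -> window=[50, 16, 37] -> max=50
step 7: append 5 -> window=[16, 37, 5] -> max=37
step 8: append 29 -> window=[37, 5, 29] -> max=37

Answer: 52 52 50 50 37 37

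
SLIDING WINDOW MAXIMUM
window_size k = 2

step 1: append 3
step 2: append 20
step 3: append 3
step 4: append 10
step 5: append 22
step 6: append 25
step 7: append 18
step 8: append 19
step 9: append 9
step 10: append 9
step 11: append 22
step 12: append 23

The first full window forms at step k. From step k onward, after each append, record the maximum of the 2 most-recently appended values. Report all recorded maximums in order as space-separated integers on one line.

step 1: append 3 -> window=[3] (not full yet)
step 2: append 20 -> window=[3, 20] -> max=20
step 3: append 3 -> window=[20, 3] -> max=20
step 4: append 10 -> window=[3, 10] -> max=10
step 5: append 22 -> window=[10, 22] -> max=22
step 6: append 25 -> window=[22, 25] -> max=25
step 7: append 18 -> window=[25, 18] -> max=25
step 8: append 19 -> window=[18, 19] -> max=19
step 9: append 9 -> window=[19, 9] -> max=19
step 10: append 9 -> window=[9, 9] -> max=9
step 11: append 22 -> window=[9, 22] -> max=22
step 12: append 23 -> window=[22, 23] -> max=23

Answer: 20 20 10 22 25 25 19 19 9 22 23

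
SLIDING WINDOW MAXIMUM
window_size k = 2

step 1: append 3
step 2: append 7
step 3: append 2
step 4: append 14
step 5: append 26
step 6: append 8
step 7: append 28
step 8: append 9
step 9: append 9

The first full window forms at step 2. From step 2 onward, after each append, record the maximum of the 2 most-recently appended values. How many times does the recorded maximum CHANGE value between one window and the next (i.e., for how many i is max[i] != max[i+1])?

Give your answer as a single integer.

step 1: append 3 -> window=[3] (not full yet)
step 2: append 7 -> window=[3, 7] -> max=7
step 3: append 2 -> window=[7, 2] -> max=7
step 4: append 14 -> window=[2, 14] -> max=14
step 5: append 26 -> window=[14, 26] -> max=26
step 6: append 8 -> window=[26, 8] -> max=26
step 7: append 28 -> window=[8, 28] -> max=28
step 8: append 9 -> window=[28, 9] -> max=28
step 9: append 9 -> window=[9, 9] -> max=9
Recorded maximums: 7 7 14 26 26 28 28 9
Changes between consecutive maximums: 4

Answer: 4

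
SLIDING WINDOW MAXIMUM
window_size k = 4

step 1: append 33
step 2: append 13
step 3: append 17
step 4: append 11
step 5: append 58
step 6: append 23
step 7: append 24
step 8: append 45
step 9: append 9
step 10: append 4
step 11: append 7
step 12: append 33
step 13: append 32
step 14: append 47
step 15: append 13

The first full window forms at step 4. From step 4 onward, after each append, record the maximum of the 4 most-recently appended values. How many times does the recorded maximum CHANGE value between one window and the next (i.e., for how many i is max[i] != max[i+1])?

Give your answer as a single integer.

step 1: append 33 -> window=[33] (not full yet)
step 2: append 13 -> window=[33, 13] (not full yet)
step 3: append 17 -> window=[33, 13, 17] (not full yet)
step 4: append 11 -> window=[33, 13, 17, 11] -> max=33
step 5: append 58 -> window=[13, 17, 11, 58] -> max=58
step 6: append 23 -> window=[17, 11, 58, 23] -> max=58
step 7: append 24 -> window=[11, 58, 23, 24] -> max=58
step 8: append 45 -> window=[58, 23, 24, 45] -> max=58
step 9: append 9 -> window=[23, 24, 45, 9] -> max=45
step 10: append 4 -> window=[24, 45, 9, 4] -> max=45
step 11: append 7 -> window=[45, 9, 4, 7] -> max=45
step 12: append 33 -> window=[9, 4, 7, 33] -> max=33
step 13: append 32 -> window=[4, 7, 33, 32] -> max=33
step 14: append 47 -> window=[7, 33, 32, 47] -> max=47
step 15: append 13 -> window=[33, 32, 47, 13] -> max=47
Recorded maximums: 33 58 58 58 58 45 45 45 33 33 47 47
Changes between consecutive maximums: 4

Answer: 4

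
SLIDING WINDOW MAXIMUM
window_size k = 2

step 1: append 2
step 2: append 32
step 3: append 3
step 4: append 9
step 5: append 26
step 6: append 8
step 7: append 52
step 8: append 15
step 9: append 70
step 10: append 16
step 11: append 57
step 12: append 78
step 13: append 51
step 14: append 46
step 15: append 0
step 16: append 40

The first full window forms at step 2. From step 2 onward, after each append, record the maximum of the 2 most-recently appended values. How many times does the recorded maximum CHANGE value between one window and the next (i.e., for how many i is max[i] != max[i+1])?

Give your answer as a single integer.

step 1: append 2 -> window=[2] (not full yet)
step 2: append 32 -> window=[2, 32] -> max=32
step 3: append 3 -> window=[32, 3] -> max=32
step 4: append 9 -> window=[3, 9] -> max=9
step 5: append 26 -> window=[9, 26] -> max=26
step 6: append 8 -> window=[26, 8] -> max=26
step 7: append 52 -> window=[8, 52] -> max=52
step 8: append 15 -> window=[52, 15] -> max=52
step 9: append 70 -> window=[15, 70] -> max=70
step 10: append 16 -> window=[70, 16] -> max=70
step 11: append 57 -> window=[16, 57] -> max=57
step 12: append 78 -> window=[57, 78] -> max=78
step 13: append 51 -> window=[78, 51] -> max=78
step 14: append 46 -> window=[51, 46] -> max=51
step 15: append 0 -> window=[46, 0] -> max=46
step 16: append 40 -> window=[0, 40] -> max=40
Recorded maximums: 32 32 9 26 26 52 52 70 70 57 78 78 51 46 40
Changes between consecutive maximums: 9

Answer: 9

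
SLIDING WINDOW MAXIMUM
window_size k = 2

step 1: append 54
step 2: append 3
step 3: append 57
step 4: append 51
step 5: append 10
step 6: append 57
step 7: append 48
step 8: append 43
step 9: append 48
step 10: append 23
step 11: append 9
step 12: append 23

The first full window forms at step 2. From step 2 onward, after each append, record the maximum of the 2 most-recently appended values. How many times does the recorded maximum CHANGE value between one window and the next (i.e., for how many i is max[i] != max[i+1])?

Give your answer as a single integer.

step 1: append 54 -> window=[54] (not full yet)
step 2: append 3 -> window=[54, 3] -> max=54
step 3: append 57 -> window=[3, 57] -> max=57
step 4: append 51 -> window=[57, 51] -> max=57
step 5: append 10 -> window=[51, 10] -> max=51
step 6: append 57 -> window=[10, 57] -> max=57
step 7: append 48 -> window=[57, 48] -> max=57
step 8: append 43 -> window=[48, 43] -> max=48
step 9: append 48 -> window=[43, 48] -> max=48
step 10: append 23 -> window=[48, 23] -> max=48
step 11: append 9 -> window=[23, 9] -> max=23
step 12: append 23 -> window=[9, 23] -> max=23
Recorded maximums: 54 57 57 51 57 57 48 48 48 23 23
Changes between consecutive maximums: 5

Answer: 5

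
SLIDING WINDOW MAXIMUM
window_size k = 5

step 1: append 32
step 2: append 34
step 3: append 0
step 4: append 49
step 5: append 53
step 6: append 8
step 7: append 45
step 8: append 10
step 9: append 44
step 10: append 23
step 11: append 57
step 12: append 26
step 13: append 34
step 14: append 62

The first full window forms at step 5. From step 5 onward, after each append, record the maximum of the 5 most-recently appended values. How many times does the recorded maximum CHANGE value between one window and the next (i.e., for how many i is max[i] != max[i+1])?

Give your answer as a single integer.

Answer: 3

Derivation:
step 1: append 32 -> window=[32] (not full yet)
step 2: append 34 -> window=[32, 34] (not full yet)
step 3: append 0 -> window=[32, 34, 0] (not full yet)
step 4: append 49 -> window=[32, 34, 0, 49] (not full yet)
step 5: append 53 -> window=[32, 34, 0, 49, 53] -> max=53
step 6: append 8 -> window=[34, 0, 49, 53, 8] -> max=53
step 7: append 45 -> window=[0, 49, 53, 8, 45] -> max=53
step 8: append 10 -> window=[49, 53, 8, 45, 10] -> max=53
step 9: append 44 -> window=[53, 8, 45, 10, 44] -> max=53
step 10: append 23 -> window=[8, 45, 10, 44, 23] -> max=45
step 11: append 57 -> window=[45, 10, 44, 23, 57] -> max=57
step 12: append 26 -> window=[10, 44, 23, 57, 26] -> max=57
step 13: append 34 -> window=[44, 23, 57, 26, 34] -> max=57
step 14: append 62 -> window=[23, 57, 26, 34, 62] -> max=62
Recorded maximums: 53 53 53 53 53 45 57 57 57 62
Changes between consecutive maximums: 3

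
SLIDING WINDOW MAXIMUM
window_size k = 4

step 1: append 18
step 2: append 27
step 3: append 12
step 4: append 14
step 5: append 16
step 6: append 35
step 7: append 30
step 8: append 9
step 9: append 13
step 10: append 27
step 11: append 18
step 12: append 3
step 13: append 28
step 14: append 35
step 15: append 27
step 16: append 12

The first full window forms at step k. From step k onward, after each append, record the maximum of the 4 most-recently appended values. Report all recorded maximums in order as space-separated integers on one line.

Answer: 27 27 35 35 35 35 30 27 27 28 35 35 35

Derivation:
step 1: append 18 -> window=[18] (not full yet)
step 2: append 27 -> window=[18, 27] (not full yet)
step 3: append 12 -> window=[18, 27, 12] (not full yet)
step 4: append 14 -> window=[18, 27, 12, 14] -> max=27
step 5: append 16 -> window=[27, 12, 14, 16] -> max=27
step 6: append 35 -> window=[12, 14, 16, 35] -> max=35
step 7: append 30 -> window=[14, 16, 35, 30] -> max=35
step 8: append 9 -> window=[16, 35, 30, 9] -> max=35
step 9: append 13 -> window=[35, 30, 9, 13] -> max=35
step 10: append 27 -> window=[30, 9, 13, 27] -> max=30
step 11: append 18 -> window=[9, 13, 27, 18] -> max=27
step 12: append 3 -> window=[13, 27, 18, 3] -> max=27
step 13: append 28 -> window=[27, 18, 3, 28] -> max=28
step 14: append 35 -> window=[18, 3, 28, 35] -> max=35
step 15: append 27 -> window=[3, 28, 35, 27] -> max=35
step 16: append 12 -> window=[28, 35, 27, 12] -> max=35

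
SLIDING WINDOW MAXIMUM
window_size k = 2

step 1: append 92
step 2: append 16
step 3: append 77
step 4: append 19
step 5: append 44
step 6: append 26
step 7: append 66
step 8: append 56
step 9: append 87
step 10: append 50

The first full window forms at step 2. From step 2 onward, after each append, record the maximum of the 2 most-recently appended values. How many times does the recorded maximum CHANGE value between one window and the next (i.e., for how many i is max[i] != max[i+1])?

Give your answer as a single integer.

Answer: 4

Derivation:
step 1: append 92 -> window=[92] (not full yet)
step 2: append 16 -> window=[92, 16] -> max=92
step 3: append 77 -> window=[16, 77] -> max=77
step 4: append 19 -> window=[77, 19] -> max=77
step 5: append 44 -> window=[19, 44] -> max=44
step 6: append 26 -> window=[44, 26] -> max=44
step 7: append 66 -> window=[26, 66] -> max=66
step 8: append 56 -> window=[66, 56] -> max=66
step 9: append 87 -> window=[56, 87] -> max=87
step 10: append 50 -> window=[87, 50] -> max=87
Recorded maximums: 92 77 77 44 44 66 66 87 87
Changes between consecutive maximums: 4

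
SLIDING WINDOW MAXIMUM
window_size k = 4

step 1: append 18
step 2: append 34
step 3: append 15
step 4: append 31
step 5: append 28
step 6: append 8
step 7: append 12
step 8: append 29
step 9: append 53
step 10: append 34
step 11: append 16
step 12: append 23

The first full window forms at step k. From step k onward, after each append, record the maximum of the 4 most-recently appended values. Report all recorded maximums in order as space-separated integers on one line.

Answer: 34 34 31 31 29 53 53 53 53

Derivation:
step 1: append 18 -> window=[18] (not full yet)
step 2: append 34 -> window=[18, 34] (not full yet)
step 3: append 15 -> window=[18, 34, 15] (not full yet)
step 4: append 31 -> window=[18, 34, 15, 31] -> max=34
step 5: append 28 -> window=[34, 15, 31, 28] -> max=34
step 6: append 8 -> window=[15, 31, 28, 8] -> max=31
step 7: append 12 -> window=[31, 28, 8, 12] -> max=31
step 8: append 29 -> window=[28, 8, 12, 29] -> max=29
step 9: append 53 -> window=[8, 12, 29, 53] -> max=53
step 10: append 34 -> window=[12, 29, 53, 34] -> max=53
step 11: append 16 -> window=[29, 53, 34, 16] -> max=53
step 12: append 23 -> window=[53, 34, 16, 23] -> max=53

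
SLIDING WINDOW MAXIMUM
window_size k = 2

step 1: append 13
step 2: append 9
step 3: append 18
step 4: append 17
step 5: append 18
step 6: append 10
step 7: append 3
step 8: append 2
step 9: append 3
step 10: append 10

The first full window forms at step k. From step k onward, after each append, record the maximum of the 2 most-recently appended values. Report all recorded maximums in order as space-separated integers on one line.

step 1: append 13 -> window=[13] (not full yet)
step 2: append 9 -> window=[13, 9] -> max=13
step 3: append 18 -> window=[9, 18] -> max=18
step 4: append 17 -> window=[18, 17] -> max=18
step 5: append 18 -> window=[17, 18] -> max=18
step 6: append 10 -> window=[18, 10] -> max=18
step 7: append 3 -> window=[10, 3] -> max=10
step 8: append 2 -> window=[3, 2] -> max=3
step 9: append 3 -> window=[2, 3] -> max=3
step 10: append 10 -> window=[3, 10] -> max=10

Answer: 13 18 18 18 18 10 3 3 10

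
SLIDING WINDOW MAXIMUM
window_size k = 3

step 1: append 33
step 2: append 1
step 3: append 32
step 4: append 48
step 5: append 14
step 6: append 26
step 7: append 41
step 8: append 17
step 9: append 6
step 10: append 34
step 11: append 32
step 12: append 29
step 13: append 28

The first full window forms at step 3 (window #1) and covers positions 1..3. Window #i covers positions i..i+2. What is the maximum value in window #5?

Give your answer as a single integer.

Answer: 41

Derivation:
step 1: append 33 -> window=[33] (not full yet)
step 2: append 1 -> window=[33, 1] (not full yet)
step 3: append 32 -> window=[33, 1, 32] -> max=33
step 4: append 48 -> window=[1, 32, 48] -> max=48
step 5: append 14 -> window=[32, 48, 14] -> max=48
step 6: append 26 -> window=[48, 14, 26] -> max=48
step 7: append 41 -> window=[14, 26, 41] -> max=41
Window #5 max = 41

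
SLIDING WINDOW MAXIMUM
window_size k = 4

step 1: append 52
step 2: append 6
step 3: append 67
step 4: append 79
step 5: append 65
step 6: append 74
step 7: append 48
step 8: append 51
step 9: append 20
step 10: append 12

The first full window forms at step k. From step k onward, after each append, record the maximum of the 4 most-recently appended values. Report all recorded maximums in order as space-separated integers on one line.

Answer: 79 79 79 79 74 74 51

Derivation:
step 1: append 52 -> window=[52] (not full yet)
step 2: append 6 -> window=[52, 6] (not full yet)
step 3: append 67 -> window=[52, 6, 67] (not full yet)
step 4: append 79 -> window=[52, 6, 67, 79] -> max=79
step 5: append 65 -> window=[6, 67, 79, 65] -> max=79
step 6: append 74 -> window=[67, 79, 65, 74] -> max=79
step 7: append 48 -> window=[79, 65, 74, 48] -> max=79
step 8: append 51 -> window=[65, 74, 48, 51] -> max=74
step 9: append 20 -> window=[74, 48, 51, 20] -> max=74
step 10: append 12 -> window=[48, 51, 20, 12] -> max=51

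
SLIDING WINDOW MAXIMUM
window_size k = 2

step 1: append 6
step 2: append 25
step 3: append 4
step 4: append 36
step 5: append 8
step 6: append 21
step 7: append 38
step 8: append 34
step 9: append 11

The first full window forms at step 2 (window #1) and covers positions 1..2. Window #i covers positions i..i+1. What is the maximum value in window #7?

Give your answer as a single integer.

step 1: append 6 -> window=[6] (not full yet)
step 2: append 25 -> window=[6, 25] -> max=25
step 3: append 4 -> window=[25, 4] -> max=25
step 4: append 36 -> window=[4, 36] -> max=36
step 5: append 8 -> window=[36, 8] -> max=36
step 6: append 21 -> window=[8, 21] -> max=21
step 7: append 38 -> window=[21, 38] -> max=38
step 8: append 34 -> window=[38, 34] -> max=38
Window #7 max = 38

Answer: 38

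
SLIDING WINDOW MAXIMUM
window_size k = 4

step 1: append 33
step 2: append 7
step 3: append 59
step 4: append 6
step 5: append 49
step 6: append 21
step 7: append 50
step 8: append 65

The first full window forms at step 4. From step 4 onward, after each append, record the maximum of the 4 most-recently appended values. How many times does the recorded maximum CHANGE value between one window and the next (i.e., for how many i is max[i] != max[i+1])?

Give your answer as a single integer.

step 1: append 33 -> window=[33] (not full yet)
step 2: append 7 -> window=[33, 7] (not full yet)
step 3: append 59 -> window=[33, 7, 59] (not full yet)
step 4: append 6 -> window=[33, 7, 59, 6] -> max=59
step 5: append 49 -> window=[7, 59, 6, 49] -> max=59
step 6: append 21 -> window=[59, 6, 49, 21] -> max=59
step 7: append 50 -> window=[6, 49, 21, 50] -> max=50
step 8: append 65 -> window=[49, 21, 50, 65] -> max=65
Recorded maximums: 59 59 59 50 65
Changes between consecutive maximums: 2

Answer: 2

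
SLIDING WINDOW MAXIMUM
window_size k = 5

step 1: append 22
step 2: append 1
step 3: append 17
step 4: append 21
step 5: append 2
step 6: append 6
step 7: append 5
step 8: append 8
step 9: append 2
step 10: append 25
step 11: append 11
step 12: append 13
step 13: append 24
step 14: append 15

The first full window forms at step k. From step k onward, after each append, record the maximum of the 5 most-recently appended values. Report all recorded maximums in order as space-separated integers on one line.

step 1: append 22 -> window=[22] (not full yet)
step 2: append 1 -> window=[22, 1] (not full yet)
step 3: append 17 -> window=[22, 1, 17] (not full yet)
step 4: append 21 -> window=[22, 1, 17, 21] (not full yet)
step 5: append 2 -> window=[22, 1, 17, 21, 2] -> max=22
step 6: append 6 -> window=[1, 17, 21, 2, 6] -> max=21
step 7: append 5 -> window=[17, 21, 2, 6, 5] -> max=21
step 8: append 8 -> window=[21, 2, 6, 5, 8] -> max=21
step 9: append 2 -> window=[2, 6, 5, 8, 2] -> max=8
step 10: append 25 -> window=[6, 5, 8, 2, 25] -> max=25
step 11: append 11 -> window=[5, 8, 2, 25, 11] -> max=25
step 12: append 13 -> window=[8, 2, 25, 11, 13] -> max=25
step 13: append 24 -> window=[2, 25, 11, 13, 24] -> max=25
step 14: append 15 -> window=[25, 11, 13, 24, 15] -> max=25

Answer: 22 21 21 21 8 25 25 25 25 25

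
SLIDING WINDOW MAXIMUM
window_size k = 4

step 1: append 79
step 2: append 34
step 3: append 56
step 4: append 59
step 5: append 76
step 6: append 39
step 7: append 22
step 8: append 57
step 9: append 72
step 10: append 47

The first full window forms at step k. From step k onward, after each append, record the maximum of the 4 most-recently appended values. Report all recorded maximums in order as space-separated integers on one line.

Answer: 79 76 76 76 76 72 72

Derivation:
step 1: append 79 -> window=[79] (not full yet)
step 2: append 34 -> window=[79, 34] (not full yet)
step 3: append 56 -> window=[79, 34, 56] (not full yet)
step 4: append 59 -> window=[79, 34, 56, 59] -> max=79
step 5: append 76 -> window=[34, 56, 59, 76] -> max=76
step 6: append 39 -> window=[56, 59, 76, 39] -> max=76
step 7: append 22 -> window=[59, 76, 39, 22] -> max=76
step 8: append 57 -> window=[76, 39, 22, 57] -> max=76
step 9: append 72 -> window=[39, 22, 57, 72] -> max=72
step 10: append 47 -> window=[22, 57, 72, 47] -> max=72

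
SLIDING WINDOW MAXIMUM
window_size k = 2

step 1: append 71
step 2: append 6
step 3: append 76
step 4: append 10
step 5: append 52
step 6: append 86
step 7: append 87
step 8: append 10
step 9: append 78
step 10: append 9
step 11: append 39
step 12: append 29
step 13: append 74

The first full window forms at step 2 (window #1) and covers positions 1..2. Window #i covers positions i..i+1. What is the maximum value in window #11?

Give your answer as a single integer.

Answer: 39

Derivation:
step 1: append 71 -> window=[71] (not full yet)
step 2: append 6 -> window=[71, 6] -> max=71
step 3: append 76 -> window=[6, 76] -> max=76
step 4: append 10 -> window=[76, 10] -> max=76
step 5: append 52 -> window=[10, 52] -> max=52
step 6: append 86 -> window=[52, 86] -> max=86
step 7: append 87 -> window=[86, 87] -> max=87
step 8: append 10 -> window=[87, 10] -> max=87
step 9: append 78 -> window=[10, 78] -> max=78
step 10: append 9 -> window=[78, 9] -> max=78
step 11: append 39 -> window=[9, 39] -> max=39
step 12: append 29 -> window=[39, 29] -> max=39
Window #11 max = 39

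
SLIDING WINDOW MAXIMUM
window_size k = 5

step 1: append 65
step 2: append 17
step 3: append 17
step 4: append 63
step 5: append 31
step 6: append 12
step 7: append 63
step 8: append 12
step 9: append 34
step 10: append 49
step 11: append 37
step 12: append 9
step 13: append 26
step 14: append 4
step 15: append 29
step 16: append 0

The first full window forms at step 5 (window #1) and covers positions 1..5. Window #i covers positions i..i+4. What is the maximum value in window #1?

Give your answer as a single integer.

step 1: append 65 -> window=[65] (not full yet)
step 2: append 17 -> window=[65, 17] (not full yet)
step 3: append 17 -> window=[65, 17, 17] (not full yet)
step 4: append 63 -> window=[65, 17, 17, 63] (not full yet)
step 5: append 31 -> window=[65, 17, 17, 63, 31] -> max=65
Window #1 max = 65

Answer: 65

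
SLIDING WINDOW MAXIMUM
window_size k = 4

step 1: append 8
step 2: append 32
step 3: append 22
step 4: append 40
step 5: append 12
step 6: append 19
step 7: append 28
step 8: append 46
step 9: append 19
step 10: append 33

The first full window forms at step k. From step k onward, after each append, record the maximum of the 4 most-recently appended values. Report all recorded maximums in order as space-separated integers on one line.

Answer: 40 40 40 40 46 46 46

Derivation:
step 1: append 8 -> window=[8] (not full yet)
step 2: append 32 -> window=[8, 32] (not full yet)
step 3: append 22 -> window=[8, 32, 22] (not full yet)
step 4: append 40 -> window=[8, 32, 22, 40] -> max=40
step 5: append 12 -> window=[32, 22, 40, 12] -> max=40
step 6: append 19 -> window=[22, 40, 12, 19] -> max=40
step 7: append 28 -> window=[40, 12, 19, 28] -> max=40
step 8: append 46 -> window=[12, 19, 28, 46] -> max=46
step 9: append 19 -> window=[19, 28, 46, 19] -> max=46
step 10: append 33 -> window=[28, 46, 19, 33] -> max=46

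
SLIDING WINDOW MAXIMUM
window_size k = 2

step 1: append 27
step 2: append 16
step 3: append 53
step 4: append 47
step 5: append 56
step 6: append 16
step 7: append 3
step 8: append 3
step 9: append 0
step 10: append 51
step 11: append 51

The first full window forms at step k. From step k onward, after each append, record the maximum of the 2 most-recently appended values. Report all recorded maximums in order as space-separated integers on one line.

Answer: 27 53 53 56 56 16 3 3 51 51

Derivation:
step 1: append 27 -> window=[27] (not full yet)
step 2: append 16 -> window=[27, 16] -> max=27
step 3: append 53 -> window=[16, 53] -> max=53
step 4: append 47 -> window=[53, 47] -> max=53
step 5: append 56 -> window=[47, 56] -> max=56
step 6: append 16 -> window=[56, 16] -> max=56
step 7: append 3 -> window=[16, 3] -> max=16
step 8: append 3 -> window=[3, 3] -> max=3
step 9: append 0 -> window=[3, 0] -> max=3
step 10: append 51 -> window=[0, 51] -> max=51
step 11: append 51 -> window=[51, 51] -> max=51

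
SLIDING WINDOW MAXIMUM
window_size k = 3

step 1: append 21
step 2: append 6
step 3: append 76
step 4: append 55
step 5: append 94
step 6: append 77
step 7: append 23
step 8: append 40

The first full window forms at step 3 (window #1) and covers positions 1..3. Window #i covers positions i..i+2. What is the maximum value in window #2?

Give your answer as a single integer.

Answer: 76

Derivation:
step 1: append 21 -> window=[21] (not full yet)
step 2: append 6 -> window=[21, 6] (not full yet)
step 3: append 76 -> window=[21, 6, 76] -> max=76
step 4: append 55 -> window=[6, 76, 55] -> max=76
Window #2 max = 76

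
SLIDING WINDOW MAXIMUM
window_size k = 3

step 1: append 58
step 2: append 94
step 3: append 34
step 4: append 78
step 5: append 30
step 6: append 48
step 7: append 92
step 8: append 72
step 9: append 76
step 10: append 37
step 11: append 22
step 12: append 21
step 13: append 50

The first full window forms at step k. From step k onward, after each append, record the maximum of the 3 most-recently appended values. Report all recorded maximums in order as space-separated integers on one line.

step 1: append 58 -> window=[58] (not full yet)
step 2: append 94 -> window=[58, 94] (not full yet)
step 3: append 34 -> window=[58, 94, 34] -> max=94
step 4: append 78 -> window=[94, 34, 78] -> max=94
step 5: append 30 -> window=[34, 78, 30] -> max=78
step 6: append 48 -> window=[78, 30, 48] -> max=78
step 7: append 92 -> window=[30, 48, 92] -> max=92
step 8: append 72 -> window=[48, 92, 72] -> max=92
step 9: append 76 -> window=[92, 72, 76] -> max=92
step 10: append 37 -> window=[72, 76, 37] -> max=76
step 11: append 22 -> window=[76, 37, 22] -> max=76
step 12: append 21 -> window=[37, 22, 21] -> max=37
step 13: append 50 -> window=[22, 21, 50] -> max=50

Answer: 94 94 78 78 92 92 92 76 76 37 50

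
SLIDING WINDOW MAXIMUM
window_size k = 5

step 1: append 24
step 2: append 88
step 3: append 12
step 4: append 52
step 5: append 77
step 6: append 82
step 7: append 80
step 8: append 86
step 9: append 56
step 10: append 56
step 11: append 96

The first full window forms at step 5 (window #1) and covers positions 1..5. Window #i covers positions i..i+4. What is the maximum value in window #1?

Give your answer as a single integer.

step 1: append 24 -> window=[24] (not full yet)
step 2: append 88 -> window=[24, 88] (not full yet)
step 3: append 12 -> window=[24, 88, 12] (not full yet)
step 4: append 52 -> window=[24, 88, 12, 52] (not full yet)
step 5: append 77 -> window=[24, 88, 12, 52, 77] -> max=88
Window #1 max = 88

Answer: 88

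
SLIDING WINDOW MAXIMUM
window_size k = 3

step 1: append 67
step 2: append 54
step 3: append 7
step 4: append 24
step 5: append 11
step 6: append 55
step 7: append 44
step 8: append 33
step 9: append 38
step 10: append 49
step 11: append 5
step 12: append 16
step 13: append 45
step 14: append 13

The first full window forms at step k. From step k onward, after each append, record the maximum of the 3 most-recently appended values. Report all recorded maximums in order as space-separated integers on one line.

step 1: append 67 -> window=[67] (not full yet)
step 2: append 54 -> window=[67, 54] (not full yet)
step 3: append 7 -> window=[67, 54, 7] -> max=67
step 4: append 24 -> window=[54, 7, 24] -> max=54
step 5: append 11 -> window=[7, 24, 11] -> max=24
step 6: append 55 -> window=[24, 11, 55] -> max=55
step 7: append 44 -> window=[11, 55, 44] -> max=55
step 8: append 33 -> window=[55, 44, 33] -> max=55
step 9: append 38 -> window=[44, 33, 38] -> max=44
step 10: append 49 -> window=[33, 38, 49] -> max=49
step 11: append 5 -> window=[38, 49, 5] -> max=49
step 12: append 16 -> window=[49, 5, 16] -> max=49
step 13: append 45 -> window=[5, 16, 45] -> max=45
step 14: append 13 -> window=[16, 45, 13] -> max=45

Answer: 67 54 24 55 55 55 44 49 49 49 45 45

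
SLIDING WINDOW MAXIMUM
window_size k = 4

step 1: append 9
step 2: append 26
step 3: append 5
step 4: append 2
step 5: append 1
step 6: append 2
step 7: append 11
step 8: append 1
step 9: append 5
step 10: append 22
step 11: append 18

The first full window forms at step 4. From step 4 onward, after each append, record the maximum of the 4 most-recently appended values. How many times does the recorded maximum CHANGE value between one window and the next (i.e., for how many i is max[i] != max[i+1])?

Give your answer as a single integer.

step 1: append 9 -> window=[9] (not full yet)
step 2: append 26 -> window=[9, 26] (not full yet)
step 3: append 5 -> window=[9, 26, 5] (not full yet)
step 4: append 2 -> window=[9, 26, 5, 2] -> max=26
step 5: append 1 -> window=[26, 5, 2, 1] -> max=26
step 6: append 2 -> window=[5, 2, 1, 2] -> max=5
step 7: append 11 -> window=[2, 1, 2, 11] -> max=11
step 8: append 1 -> window=[1, 2, 11, 1] -> max=11
step 9: append 5 -> window=[2, 11, 1, 5] -> max=11
step 10: append 22 -> window=[11, 1, 5, 22] -> max=22
step 11: append 18 -> window=[1, 5, 22, 18] -> max=22
Recorded maximums: 26 26 5 11 11 11 22 22
Changes between consecutive maximums: 3

Answer: 3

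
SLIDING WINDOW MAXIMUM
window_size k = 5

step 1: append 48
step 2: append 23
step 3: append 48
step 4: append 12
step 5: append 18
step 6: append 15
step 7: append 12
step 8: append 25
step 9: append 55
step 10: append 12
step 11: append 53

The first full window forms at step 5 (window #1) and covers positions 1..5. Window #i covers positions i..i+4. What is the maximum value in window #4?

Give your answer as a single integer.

Answer: 25

Derivation:
step 1: append 48 -> window=[48] (not full yet)
step 2: append 23 -> window=[48, 23] (not full yet)
step 3: append 48 -> window=[48, 23, 48] (not full yet)
step 4: append 12 -> window=[48, 23, 48, 12] (not full yet)
step 5: append 18 -> window=[48, 23, 48, 12, 18] -> max=48
step 6: append 15 -> window=[23, 48, 12, 18, 15] -> max=48
step 7: append 12 -> window=[48, 12, 18, 15, 12] -> max=48
step 8: append 25 -> window=[12, 18, 15, 12, 25] -> max=25
Window #4 max = 25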